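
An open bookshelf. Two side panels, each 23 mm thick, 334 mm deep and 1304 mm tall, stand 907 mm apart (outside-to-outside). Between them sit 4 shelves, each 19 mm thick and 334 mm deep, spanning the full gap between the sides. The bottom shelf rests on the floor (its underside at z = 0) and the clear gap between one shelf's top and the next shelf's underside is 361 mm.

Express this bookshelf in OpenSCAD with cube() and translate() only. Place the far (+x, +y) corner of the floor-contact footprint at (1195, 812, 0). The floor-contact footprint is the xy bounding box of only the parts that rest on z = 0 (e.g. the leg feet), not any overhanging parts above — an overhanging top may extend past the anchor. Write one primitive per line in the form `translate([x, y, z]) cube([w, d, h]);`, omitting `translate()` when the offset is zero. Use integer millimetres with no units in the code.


translate([288, 478, 0]) cube([23, 334, 1304]);
translate([1172, 478, 0]) cube([23, 334, 1304]);
translate([311, 478, 0]) cube([861, 334, 19]);
translate([311, 478, 380]) cube([861, 334, 19]);
translate([311, 478, 760]) cube([861, 334, 19]);
translate([311, 478, 1140]) cube([861, 334, 19]);


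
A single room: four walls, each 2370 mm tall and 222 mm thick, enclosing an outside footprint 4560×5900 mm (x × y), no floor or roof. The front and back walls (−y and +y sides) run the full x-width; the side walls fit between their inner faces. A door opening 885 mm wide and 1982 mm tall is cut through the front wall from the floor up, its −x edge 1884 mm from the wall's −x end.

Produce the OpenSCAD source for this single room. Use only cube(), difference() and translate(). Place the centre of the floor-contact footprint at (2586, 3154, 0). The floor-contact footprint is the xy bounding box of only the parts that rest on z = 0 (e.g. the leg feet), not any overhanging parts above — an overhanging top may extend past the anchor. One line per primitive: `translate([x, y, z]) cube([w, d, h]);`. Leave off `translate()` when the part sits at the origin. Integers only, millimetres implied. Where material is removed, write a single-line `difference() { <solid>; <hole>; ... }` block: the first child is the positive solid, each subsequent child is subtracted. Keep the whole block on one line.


difference() { translate([306, 204, 0]) cube([4560, 222, 2370]); translate([2190, 204, 0]) cube([885, 222, 1982]); }
translate([306, 5882, 0]) cube([4560, 222, 2370]);
translate([306, 426, 0]) cube([222, 5456, 2370]);
translate([4644, 426, 0]) cube([222, 5456, 2370]);


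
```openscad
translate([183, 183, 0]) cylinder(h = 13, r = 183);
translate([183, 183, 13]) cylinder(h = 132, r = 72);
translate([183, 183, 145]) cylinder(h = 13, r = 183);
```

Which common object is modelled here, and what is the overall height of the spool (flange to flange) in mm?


A spool. The overall height is 158 mm.

Three coaxial cylinders, large–small–large — a spool. Two 13 mm flanges and a 132 mm core give 13 + 132 + 13 = 158 mm.


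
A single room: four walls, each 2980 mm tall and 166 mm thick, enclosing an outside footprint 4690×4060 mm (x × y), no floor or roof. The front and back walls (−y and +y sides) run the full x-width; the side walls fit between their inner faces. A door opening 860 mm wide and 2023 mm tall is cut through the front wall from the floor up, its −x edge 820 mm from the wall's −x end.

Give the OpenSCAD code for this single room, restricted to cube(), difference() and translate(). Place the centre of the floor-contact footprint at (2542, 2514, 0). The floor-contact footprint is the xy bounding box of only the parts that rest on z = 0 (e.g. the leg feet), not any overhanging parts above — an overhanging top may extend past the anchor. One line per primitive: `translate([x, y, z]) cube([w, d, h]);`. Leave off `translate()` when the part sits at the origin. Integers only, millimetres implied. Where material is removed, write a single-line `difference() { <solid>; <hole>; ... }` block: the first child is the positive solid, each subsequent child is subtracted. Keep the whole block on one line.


difference() { translate([197, 484, 0]) cube([4690, 166, 2980]); translate([1017, 484, 0]) cube([860, 166, 2023]); }
translate([197, 4378, 0]) cube([4690, 166, 2980]);
translate([197, 650, 0]) cube([166, 3728, 2980]);
translate([4721, 650, 0]) cube([166, 3728, 2980]);


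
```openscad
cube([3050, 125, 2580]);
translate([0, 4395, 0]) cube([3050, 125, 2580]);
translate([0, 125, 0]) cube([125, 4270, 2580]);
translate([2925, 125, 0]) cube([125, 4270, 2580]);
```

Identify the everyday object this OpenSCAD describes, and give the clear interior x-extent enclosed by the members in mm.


A house (or room) frame. The interior width is 2800 mm.

Four 2580 mm walls enclosing a rectangle with no floor or roof — a room or house frame. Outside width is 3050 mm and wall thickness is 125 mm, so the interior width is 3050 − 2 × 125 = 2800 mm.


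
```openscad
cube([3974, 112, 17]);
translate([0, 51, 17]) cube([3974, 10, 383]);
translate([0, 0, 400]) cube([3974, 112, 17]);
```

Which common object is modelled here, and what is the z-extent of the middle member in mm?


An I-beam. The web height is 383 mm.

Two wide flanges with a thin centred web — an I-beam. Overall 417 mm minus two 17 mm flanges gives a web of 417 − 2·17 = 383 mm.


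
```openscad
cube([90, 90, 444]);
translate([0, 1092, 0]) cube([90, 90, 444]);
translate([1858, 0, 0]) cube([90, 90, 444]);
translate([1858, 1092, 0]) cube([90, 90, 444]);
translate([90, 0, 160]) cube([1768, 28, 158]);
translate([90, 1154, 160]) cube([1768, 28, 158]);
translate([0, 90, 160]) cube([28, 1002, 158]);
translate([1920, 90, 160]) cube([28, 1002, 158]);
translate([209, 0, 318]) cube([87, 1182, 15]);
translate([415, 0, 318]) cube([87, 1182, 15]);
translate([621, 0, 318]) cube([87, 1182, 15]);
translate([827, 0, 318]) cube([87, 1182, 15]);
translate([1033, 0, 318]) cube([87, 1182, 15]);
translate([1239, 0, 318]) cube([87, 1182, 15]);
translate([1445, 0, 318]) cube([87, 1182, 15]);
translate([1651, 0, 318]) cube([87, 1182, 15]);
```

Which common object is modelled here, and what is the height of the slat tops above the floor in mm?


A bed frame. The slat-top height is 333 mm.

Four posts, four rails, and a row of slats — a bed frame. Slats sit on the rails at z = 160 + 158 = 318; with slat thickness 15, the top is 333 mm.


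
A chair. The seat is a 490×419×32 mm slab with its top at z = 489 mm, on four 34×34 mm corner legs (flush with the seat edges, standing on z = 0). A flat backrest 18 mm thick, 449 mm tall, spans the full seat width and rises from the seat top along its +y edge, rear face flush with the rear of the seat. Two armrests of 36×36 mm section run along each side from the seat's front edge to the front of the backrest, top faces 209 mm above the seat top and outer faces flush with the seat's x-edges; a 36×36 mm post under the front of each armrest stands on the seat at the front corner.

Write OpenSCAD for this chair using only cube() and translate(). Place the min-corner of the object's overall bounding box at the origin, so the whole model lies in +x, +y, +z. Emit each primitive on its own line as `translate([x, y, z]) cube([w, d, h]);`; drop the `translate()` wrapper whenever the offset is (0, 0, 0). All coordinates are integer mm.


// leg_h = 489 - 32 = 457
// arm post h = 209 - 36 = 173
translate([0, 0, 457]) cube([490, 419, 32]);
cube([34, 34, 457]);
translate([456, 0, 0]) cube([34, 34, 457]);
translate([0, 385, 0]) cube([34, 34, 457]);
translate([456, 385, 0]) cube([34, 34, 457]);
translate([0, 401, 489]) cube([490, 18, 449]);
translate([0, 0, 662]) cube([36, 401, 36]);
translate([454, 0, 662]) cube([36, 401, 36]);
translate([0, 0, 489]) cube([36, 36, 173]);
translate([454, 0, 489]) cube([36, 36, 173]);


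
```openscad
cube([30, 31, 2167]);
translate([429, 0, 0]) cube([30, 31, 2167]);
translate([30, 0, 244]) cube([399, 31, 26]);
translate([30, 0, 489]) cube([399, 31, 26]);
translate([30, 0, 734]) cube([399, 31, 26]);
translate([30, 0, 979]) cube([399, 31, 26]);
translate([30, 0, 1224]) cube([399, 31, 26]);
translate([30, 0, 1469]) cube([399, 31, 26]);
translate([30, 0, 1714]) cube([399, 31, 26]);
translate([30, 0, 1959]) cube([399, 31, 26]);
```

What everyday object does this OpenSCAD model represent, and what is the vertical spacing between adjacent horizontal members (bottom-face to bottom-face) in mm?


A ladder. The rung spacing is 245 mm.

Two tall 30×31 posts with 8 short bars between them — a ladder. Adjacent rungs sit at z = 244 and z = 489, so the spacing is 489 − 244 = 245 mm.


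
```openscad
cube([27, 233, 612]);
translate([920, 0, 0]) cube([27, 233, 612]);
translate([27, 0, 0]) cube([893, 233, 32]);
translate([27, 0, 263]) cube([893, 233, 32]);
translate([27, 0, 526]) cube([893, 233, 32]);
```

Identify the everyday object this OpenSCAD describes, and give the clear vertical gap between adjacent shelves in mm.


A bookshelf. The clear shelf gap is 231 mm.

Two tall side panels with 3 horizontal boards between them — a bookshelf. The first two shelf undersides are at z = 0 and z = 263; with shelf thickness 32, the clear gap is 263 − 0 − 32 = 231 mm.


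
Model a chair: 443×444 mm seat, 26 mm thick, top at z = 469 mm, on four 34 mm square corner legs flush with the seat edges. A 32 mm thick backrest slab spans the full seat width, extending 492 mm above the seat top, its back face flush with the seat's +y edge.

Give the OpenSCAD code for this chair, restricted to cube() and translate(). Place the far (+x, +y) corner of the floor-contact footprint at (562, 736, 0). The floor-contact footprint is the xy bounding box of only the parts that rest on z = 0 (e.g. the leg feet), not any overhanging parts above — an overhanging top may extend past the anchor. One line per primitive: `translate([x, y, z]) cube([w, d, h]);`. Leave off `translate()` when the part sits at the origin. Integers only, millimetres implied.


translate([119, 292, 443]) cube([443, 444, 26]);
translate([119, 292, 0]) cube([34, 34, 443]);
translate([528, 292, 0]) cube([34, 34, 443]);
translate([119, 702, 0]) cube([34, 34, 443]);
translate([528, 702, 0]) cube([34, 34, 443]);
translate([119, 704, 469]) cube([443, 32, 492]);


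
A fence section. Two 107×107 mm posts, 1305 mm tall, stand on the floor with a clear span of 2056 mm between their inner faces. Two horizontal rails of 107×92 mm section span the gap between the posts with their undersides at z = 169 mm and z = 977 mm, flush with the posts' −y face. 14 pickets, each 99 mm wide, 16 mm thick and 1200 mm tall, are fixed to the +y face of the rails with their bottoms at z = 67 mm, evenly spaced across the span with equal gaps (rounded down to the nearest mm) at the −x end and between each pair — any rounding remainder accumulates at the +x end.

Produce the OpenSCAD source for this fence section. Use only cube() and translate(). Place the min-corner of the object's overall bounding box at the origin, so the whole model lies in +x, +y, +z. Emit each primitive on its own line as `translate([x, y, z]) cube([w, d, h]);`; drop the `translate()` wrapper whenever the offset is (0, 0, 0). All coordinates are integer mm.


cube([107, 107, 1305]);
translate([2163, 0, 0]) cube([107, 107, 1305]);
translate([107, 0, 169]) cube([2056, 107, 92]);
translate([107, 0, 977]) cube([2056, 107, 92]);
translate([151, 107, 67]) cube([99, 16, 1200]);
translate([294, 107, 67]) cube([99, 16, 1200]);
translate([437, 107, 67]) cube([99, 16, 1200]);
translate([580, 107, 67]) cube([99, 16, 1200]);
translate([723, 107, 67]) cube([99, 16, 1200]);
translate([866, 107, 67]) cube([99, 16, 1200]);
translate([1009, 107, 67]) cube([99, 16, 1200]);
translate([1152, 107, 67]) cube([99, 16, 1200]);
translate([1295, 107, 67]) cube([99, 16, 1200]);
translate([1438, 107, 67]) cube([99, 16, 1200]);
translate([1581, 107, 67]) cube([99, 16, 1200]);
translate([1724, 107, 67]) cube([99, 16, 1200]);
translate([1867, 107, 67]) cube([99, 16, 1200]);
translate([2010, 107, 67]) cube([99, 16, 1200]);


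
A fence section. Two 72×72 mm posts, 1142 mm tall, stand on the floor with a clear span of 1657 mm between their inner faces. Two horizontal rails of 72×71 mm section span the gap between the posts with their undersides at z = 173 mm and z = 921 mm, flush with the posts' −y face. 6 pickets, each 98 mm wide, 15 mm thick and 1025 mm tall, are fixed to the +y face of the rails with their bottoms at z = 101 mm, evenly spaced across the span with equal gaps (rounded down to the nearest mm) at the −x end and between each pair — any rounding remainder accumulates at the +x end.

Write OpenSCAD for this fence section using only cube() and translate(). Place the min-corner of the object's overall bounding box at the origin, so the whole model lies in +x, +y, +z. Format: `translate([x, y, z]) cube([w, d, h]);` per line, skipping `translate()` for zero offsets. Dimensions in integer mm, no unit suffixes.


cube([72, 72, 1142]);
translate([1729, 0, 0]) cube([72, 72, 1142]);
translate([72, 0, 173]) cube([1657, 72, 71]);
translate([72, 0, 921]) cube([1657, 72, 71]);
translate([224, 72, 101]) cube([98, 15, 1025]);
translate([474, 72, 101]) cube([98, 15, 1025]);
translate([724, 72, 101]) cube([98, 15, 1025]);
translate([974, 72, 101]) cube([98, 15, 1025]);
translate([1224, 72, 101]) cube([98, 15, 1025]);
translate([1474, 72, 101]) cube([98, 15, 1025]);


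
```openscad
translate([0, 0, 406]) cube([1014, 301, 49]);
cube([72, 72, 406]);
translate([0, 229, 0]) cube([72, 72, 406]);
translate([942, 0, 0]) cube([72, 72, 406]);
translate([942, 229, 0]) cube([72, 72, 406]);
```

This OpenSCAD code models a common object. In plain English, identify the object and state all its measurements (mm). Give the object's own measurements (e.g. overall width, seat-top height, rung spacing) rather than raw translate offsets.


A long wooden bench with a 1014 mm (x) × 301 mm (y) seat, 49 mm thick, its top surface 455 mm above the floor. Four 72 mm square legs at the seat corners, flush with the edges, run from z = 0 to the seat underside.


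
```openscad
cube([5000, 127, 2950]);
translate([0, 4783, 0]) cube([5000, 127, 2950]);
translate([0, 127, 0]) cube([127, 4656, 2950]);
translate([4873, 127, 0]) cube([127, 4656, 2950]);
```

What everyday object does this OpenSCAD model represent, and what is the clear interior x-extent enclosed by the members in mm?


A house (or room) frame. The interior width is 4746 mm.

Four 2950 mm walls enclosing a rectangle with no floor or roof — a room or house frame. Outside width is 5000 mm and wall thickness is 127 mm, so the interior width is 5000 − 2 × 127 = 4746 mm.


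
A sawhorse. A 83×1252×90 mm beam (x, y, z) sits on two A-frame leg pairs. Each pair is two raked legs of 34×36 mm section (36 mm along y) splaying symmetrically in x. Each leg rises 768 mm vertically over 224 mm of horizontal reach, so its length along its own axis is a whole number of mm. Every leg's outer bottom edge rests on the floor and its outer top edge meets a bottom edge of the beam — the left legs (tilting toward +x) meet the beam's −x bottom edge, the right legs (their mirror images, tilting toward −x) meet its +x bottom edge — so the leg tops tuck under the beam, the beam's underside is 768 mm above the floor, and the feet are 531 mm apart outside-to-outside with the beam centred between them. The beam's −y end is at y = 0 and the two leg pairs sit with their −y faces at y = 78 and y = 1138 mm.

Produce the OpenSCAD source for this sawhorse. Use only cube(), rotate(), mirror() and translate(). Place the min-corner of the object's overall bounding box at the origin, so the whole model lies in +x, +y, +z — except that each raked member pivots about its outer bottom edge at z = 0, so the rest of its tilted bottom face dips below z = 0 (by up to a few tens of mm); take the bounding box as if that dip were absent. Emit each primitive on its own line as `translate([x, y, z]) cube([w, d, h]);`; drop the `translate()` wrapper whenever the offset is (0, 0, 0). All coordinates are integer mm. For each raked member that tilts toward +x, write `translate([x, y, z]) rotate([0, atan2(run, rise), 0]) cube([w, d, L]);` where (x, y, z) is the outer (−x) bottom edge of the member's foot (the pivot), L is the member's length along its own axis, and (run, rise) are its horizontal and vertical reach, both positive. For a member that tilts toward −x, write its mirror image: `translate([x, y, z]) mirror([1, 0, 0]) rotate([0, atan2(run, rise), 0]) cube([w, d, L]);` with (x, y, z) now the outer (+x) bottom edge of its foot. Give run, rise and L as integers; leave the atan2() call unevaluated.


// leg length = √(224² + 768²) = 800
// right-leg outer foot x = 2·224 + 83 = 531
// beam min-corner = (224, 0, 768)
translate([224, 0, 768]) cube([83, 1252, 90]);
translate([0, 78, 0]) rotate([0, atan2(224, 768), 0]) cube([34, 36, 800]);
translate([531, 78, 0]) mirror([1, 0, 0]) rotate([0, atan2(224, 768), 0]) cube([34, 36, 800]);
translate([0, 1138, 0]) rotate([0, atan2(224, 768), 0]) cube([34, 36, 800]);
translate([531, 1138, 0]) mirror([1, 0, 0]) rotate([0, atan2(224, 768), 0]) cube([34, 36, 800]);


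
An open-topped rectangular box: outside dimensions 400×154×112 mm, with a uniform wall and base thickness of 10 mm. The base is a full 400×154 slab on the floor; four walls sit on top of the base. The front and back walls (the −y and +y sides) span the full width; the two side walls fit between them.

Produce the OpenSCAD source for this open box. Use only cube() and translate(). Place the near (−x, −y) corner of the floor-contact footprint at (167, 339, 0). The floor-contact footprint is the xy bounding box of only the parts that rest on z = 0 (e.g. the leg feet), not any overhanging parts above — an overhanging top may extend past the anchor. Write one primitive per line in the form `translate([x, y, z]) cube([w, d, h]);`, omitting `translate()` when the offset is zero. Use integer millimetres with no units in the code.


translate([167, 339, 0]) cube([400, 154, 10]);
translate([167, 339, 10]) cube([400, 10, 102]);
translate([167, 483, 10]) cube([400, 10, 102]);
translate([167, 349, 10]) cube([10, 134, 102]);
translate([557, 349, 10]) cube([10, 134, 102]);


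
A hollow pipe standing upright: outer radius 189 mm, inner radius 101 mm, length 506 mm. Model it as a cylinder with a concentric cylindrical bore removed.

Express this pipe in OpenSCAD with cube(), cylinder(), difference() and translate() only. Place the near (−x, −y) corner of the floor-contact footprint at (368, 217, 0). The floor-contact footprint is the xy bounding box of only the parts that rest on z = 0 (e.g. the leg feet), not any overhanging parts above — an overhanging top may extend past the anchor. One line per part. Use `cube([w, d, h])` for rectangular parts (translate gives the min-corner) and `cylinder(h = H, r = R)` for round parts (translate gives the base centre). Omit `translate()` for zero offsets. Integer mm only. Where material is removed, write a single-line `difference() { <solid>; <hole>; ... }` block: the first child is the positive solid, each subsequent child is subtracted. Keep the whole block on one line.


difference() { translate([557, 406, 0]) cylinder(h = 506, r = 189); translate([557, 406, 0]) cylinder(h = 506, r = 101); }


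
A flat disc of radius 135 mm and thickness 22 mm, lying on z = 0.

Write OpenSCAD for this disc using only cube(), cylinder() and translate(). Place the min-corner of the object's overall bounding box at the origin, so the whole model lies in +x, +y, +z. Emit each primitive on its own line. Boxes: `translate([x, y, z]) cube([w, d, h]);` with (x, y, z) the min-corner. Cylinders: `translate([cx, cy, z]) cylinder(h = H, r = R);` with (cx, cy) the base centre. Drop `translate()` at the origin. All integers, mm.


translate([135, 135, 0]) cylinder(h = 22, r = 135);


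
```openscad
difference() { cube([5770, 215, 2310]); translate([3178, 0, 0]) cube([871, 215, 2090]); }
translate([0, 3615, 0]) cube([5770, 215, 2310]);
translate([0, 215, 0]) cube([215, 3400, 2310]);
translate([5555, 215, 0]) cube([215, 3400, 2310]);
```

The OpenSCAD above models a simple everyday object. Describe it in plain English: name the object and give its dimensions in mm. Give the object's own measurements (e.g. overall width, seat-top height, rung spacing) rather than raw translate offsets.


A single room: four walls, each 2310 mm tall and 215 mm thick, enclosing an outside footprint 5770×3830 mm (x × y), no floor or roof. The front and back walls (−y and +y sides) run the full x-width; the side walls fit between their inner faces. A door opening 871 mm wide and 2090 mm tall is cut through the front wall from the floor up, its −x edge 3178 mm from the wall's −x end.


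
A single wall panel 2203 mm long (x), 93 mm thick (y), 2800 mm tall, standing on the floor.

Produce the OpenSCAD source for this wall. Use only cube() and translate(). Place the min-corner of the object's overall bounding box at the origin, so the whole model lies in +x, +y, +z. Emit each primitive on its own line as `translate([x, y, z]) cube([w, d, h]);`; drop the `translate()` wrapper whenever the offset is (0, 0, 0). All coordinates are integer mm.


cube([2203, 93, 2800]);


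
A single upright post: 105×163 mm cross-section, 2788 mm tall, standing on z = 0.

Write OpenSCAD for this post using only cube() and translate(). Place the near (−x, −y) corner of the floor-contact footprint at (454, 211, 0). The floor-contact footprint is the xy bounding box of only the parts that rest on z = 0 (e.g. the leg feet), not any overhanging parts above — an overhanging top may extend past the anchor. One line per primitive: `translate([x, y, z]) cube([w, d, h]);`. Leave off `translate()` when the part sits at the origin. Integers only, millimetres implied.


translate([454, 211, 0]) cube([105, 163, 2788]);


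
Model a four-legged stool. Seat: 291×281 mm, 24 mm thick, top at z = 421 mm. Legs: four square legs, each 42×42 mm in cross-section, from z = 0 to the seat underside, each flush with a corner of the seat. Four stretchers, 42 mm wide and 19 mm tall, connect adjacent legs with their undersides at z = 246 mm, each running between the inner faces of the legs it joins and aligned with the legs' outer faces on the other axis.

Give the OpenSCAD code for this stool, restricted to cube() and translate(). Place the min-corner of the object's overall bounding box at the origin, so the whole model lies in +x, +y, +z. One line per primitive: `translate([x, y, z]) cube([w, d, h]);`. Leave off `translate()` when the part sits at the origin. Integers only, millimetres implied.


// leg_h = 421 - 24 = 397
// stretcher span = 291 - 2*42 = 207
translate([0, 0, 397]) cube([291, 281, 24]);
cube([42, 42, 397]);
translate([249, 0, 0]) cube([42, 42, 397]);
translate([0, 239, 0]) cube([42, 42, 397]);
translate([249, 239, 0]) cube([42, 42, 397]);
translate([42, 0, 246]) cube([207, 42, 19]);
translate([42, 239, 246]) cube([207, 42, 19]);
translate([0, 42, 246]) cube([42, 197, 19]);
translate([249, 42, 246]) cube([42, 197, 19]);


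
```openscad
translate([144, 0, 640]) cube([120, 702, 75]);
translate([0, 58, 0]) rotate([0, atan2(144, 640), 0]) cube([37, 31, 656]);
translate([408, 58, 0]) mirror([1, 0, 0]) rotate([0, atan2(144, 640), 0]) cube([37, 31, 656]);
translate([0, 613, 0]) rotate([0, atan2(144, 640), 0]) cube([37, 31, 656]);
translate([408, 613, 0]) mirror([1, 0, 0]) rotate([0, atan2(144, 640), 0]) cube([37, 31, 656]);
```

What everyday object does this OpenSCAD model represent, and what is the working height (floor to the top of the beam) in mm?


A sawhorse. The overall height is 715 mm.

A beam across two mirrored pairs of raked legs — a sawhorse. The beam's underside is at z = 640 (matching the legs' vertical rise in atan2(144, 640)) and the beam is 75 mm tall, so its top is at 640 + 75 = 715 mm. The raked legs top out at the beam's underside, so that is the highest point.


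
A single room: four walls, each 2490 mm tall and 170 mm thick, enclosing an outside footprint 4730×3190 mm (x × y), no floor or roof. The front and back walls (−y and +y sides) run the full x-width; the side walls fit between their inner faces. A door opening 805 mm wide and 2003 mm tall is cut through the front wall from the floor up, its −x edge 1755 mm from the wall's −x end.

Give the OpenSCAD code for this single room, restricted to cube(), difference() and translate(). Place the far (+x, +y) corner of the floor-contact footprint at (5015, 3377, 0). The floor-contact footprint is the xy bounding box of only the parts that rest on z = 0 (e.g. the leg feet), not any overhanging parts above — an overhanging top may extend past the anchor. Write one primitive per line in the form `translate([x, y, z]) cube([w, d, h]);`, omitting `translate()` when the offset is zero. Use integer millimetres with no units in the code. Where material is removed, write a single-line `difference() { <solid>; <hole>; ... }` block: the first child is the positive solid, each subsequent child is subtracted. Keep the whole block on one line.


difference() { translate([285, 187, 0]) cube([4730, 170, 2490]); translate([2040, 187, 0]) cube([805, 170, 2003]); }
translate([285, 3207, 0]) cube([4730, 170, 2490]);
translate([285, 357, 0]) cube([170, 2850, 2490]);
translate([4845, 357, 0]) cube([170, 2850, 2490]);


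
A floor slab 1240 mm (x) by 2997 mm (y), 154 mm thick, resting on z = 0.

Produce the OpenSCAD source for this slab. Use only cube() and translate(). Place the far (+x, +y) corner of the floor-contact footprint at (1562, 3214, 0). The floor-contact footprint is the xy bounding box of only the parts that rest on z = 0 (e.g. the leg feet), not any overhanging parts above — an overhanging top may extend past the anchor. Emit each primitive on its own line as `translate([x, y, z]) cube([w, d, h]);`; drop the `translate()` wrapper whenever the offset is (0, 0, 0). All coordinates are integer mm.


translate([322, 217, 0]) cube([1240, 2997, 154]);


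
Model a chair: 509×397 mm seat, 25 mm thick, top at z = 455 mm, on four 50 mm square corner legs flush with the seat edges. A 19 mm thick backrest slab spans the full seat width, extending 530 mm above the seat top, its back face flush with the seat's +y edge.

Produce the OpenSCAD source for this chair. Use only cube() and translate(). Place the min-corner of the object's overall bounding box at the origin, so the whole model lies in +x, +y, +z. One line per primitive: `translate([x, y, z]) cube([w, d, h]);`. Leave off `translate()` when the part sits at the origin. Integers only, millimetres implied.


// leg_h = 455 - 25 = 430
translate([0, 0, 430]) cube([509, 397, 25]);
cube([50, 50, 430]);
translate([459, 0, 0]) cube([50, 50, 430]);
translate([0, 347, 0]) cube([50, 50, 430]);
translate([459, 347, 0]) cube([50, 50, 430]);
translate([0, 378, 455]) cube([509, 19, 530]);


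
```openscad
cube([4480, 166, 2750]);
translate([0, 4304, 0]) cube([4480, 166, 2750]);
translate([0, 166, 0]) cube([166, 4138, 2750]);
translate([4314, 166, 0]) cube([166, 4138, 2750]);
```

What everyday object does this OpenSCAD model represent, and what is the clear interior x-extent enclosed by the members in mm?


A house (or room) frame. The interior width is 4148 mm.

Four 2750 mm walls enclosing a rectangle with no floor or roof — a room or house frame. Outside width is 4480 mm and wall thickness is 166 mm, so the interior width is 4480 − 2 × 166 = 4148 mm.


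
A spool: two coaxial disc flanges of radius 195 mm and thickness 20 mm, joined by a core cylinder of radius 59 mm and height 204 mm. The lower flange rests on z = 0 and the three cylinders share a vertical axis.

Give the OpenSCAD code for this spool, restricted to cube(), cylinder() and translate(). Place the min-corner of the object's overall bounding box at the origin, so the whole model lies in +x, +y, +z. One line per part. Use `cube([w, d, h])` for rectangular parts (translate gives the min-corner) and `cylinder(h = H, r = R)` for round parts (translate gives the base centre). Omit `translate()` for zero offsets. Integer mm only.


translate([195, 195, 0]) cylinder(h = 20, r = 195);
translate([195, 195, 20]) cylinder(h = 204, r = 59);
translate([195, 195, 224]) cylinder(h = 20, r = 195);


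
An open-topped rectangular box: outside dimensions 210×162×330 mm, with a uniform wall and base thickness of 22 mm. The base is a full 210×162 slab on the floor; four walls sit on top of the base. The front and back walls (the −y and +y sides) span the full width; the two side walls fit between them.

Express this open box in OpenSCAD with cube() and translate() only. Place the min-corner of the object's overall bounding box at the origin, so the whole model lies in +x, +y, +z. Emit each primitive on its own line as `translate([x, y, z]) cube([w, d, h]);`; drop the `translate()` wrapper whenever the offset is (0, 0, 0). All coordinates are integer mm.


cube([210, 162, 22]);
translate([0, 0, 22]) cube([210, 22, 308]);
translate([0, 140, 22]) cube([210, 22, 308]);
translate([0, 22, 22]) cube([22, 118, 308]);
translate([188, 22, 22]) cube([22, 118, 308]);


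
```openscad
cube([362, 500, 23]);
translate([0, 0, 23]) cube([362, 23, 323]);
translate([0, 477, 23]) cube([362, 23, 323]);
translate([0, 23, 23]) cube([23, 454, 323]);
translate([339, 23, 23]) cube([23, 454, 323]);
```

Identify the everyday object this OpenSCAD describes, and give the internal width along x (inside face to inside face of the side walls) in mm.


An open box. The internal width is 316 mm.

A 362×500 base slab with four walls standing on it — an open box. The base is 362 mm wide and the walls are 23 mm thick, so the internal width is 362 − 2 × 23 = 316 mm.


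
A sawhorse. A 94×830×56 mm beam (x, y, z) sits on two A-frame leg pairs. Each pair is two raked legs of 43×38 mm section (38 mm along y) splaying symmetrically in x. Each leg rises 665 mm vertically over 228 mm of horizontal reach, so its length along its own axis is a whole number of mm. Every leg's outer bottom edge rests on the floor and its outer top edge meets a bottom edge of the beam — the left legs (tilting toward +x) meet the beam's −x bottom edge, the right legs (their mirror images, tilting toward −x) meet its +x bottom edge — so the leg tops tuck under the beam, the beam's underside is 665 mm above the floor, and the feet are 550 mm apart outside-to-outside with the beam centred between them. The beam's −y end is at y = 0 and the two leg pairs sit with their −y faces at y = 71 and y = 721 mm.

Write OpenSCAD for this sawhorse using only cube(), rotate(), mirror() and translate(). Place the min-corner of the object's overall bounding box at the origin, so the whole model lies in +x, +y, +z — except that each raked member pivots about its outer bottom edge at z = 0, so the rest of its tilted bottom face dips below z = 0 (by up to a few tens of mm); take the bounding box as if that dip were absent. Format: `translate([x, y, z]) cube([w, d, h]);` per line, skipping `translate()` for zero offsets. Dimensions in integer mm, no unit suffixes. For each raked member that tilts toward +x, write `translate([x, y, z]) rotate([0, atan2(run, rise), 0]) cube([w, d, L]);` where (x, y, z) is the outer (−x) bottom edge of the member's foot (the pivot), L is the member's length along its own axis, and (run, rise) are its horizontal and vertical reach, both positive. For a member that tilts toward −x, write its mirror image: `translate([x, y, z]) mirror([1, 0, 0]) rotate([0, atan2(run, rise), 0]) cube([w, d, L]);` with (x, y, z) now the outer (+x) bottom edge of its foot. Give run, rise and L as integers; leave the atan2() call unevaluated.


translate([228, 0, 665]) cube([94, 830, 56]);
translate([0, 71, 0]) rotate([0, atan2(228, 665), 0]) cube([43, 38, 703]);
translate([550, 71, 0]) mirror([1, 0, 0]) rotate([0, atan2(228, 665), 0]) cube([43, 38, 703]);
translate([0, 721, 0]) rotate([0, atan2(228, 665), 0]) cube([43, 38, 703]);
translate([550, 721, 0]) mirror([1, 0, 0]) rotate([0, atan2(228, 665), 0]) cube([43, 38, 703]);


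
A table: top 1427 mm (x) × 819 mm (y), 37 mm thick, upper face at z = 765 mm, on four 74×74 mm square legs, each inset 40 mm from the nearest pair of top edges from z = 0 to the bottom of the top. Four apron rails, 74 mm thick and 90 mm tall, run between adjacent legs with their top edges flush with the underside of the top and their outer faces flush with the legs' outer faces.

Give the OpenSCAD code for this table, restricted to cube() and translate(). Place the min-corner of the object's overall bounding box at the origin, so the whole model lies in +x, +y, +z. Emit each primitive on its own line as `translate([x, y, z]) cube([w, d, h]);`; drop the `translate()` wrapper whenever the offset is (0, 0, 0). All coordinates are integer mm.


// leg_h = 765 - 37 = 728
// apron z = 728 - 90 = 638
translate([0, 0, 728]) cube([1427, 819, 37]);
translate([40, 40, 0]) cube([74, 74, 728]);
translate([1313, 40, 0]) cube([74, 74, 728]);
translate([40, 705, 0]) cube([74, 74, 728]);
translate([1313, 705, 0]) cube([74, 74, 728]);
translate([114, 40, 638]) cube([1199, 74, 90]);
translate([114, 705, 638]) cube([1199, 74, 90]);
translate([40, 114, 638]) cube([74, 591, 90]);
translate([1313, 114, 638]) cube([74, 591, 90]);


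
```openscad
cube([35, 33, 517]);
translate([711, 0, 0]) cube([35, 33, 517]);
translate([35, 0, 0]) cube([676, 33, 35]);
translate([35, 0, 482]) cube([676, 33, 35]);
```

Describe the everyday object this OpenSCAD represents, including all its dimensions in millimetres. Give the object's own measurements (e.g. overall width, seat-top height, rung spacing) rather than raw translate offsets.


A rectangular picture frame lying in the x–z plane (depth along y). The opening is 676 mm wide (x) by 447 mm tall (z), surrounded by a border 35 mm wide on all four sides. The frame is 33 mm deep and is made of two full-height vertical stiles with two horizontal rails fitted between them.


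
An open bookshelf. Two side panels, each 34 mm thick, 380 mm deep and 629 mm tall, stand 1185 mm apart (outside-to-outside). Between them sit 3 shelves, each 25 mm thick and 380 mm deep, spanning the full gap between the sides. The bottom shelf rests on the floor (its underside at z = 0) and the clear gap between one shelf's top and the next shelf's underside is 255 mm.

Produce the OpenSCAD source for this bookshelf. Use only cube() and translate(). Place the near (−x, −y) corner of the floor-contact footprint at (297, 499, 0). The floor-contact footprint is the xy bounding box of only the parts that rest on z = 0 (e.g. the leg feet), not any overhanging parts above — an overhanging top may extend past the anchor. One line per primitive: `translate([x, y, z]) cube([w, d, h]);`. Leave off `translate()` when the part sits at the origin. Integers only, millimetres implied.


translate([297, 499, 0]) cube([34, 380, 629]);
translate([1448, 499, 0]) cube([34, 380, 629]);
translate([331, 499, 0]) cube([1117, 380, 25]);
translate([331, 499, 280]) cube([1117, 380, 25]);
translate([331, 499, 560]) cube([1117, 380, 25]);


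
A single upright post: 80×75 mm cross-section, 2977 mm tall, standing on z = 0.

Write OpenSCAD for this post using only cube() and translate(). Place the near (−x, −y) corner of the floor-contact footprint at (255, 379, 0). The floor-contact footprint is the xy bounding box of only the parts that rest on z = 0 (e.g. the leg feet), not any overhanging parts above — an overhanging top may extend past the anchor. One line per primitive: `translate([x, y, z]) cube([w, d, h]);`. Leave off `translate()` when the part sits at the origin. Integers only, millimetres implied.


translate([255, 379, 0]) cube([80, 75, 2977]);


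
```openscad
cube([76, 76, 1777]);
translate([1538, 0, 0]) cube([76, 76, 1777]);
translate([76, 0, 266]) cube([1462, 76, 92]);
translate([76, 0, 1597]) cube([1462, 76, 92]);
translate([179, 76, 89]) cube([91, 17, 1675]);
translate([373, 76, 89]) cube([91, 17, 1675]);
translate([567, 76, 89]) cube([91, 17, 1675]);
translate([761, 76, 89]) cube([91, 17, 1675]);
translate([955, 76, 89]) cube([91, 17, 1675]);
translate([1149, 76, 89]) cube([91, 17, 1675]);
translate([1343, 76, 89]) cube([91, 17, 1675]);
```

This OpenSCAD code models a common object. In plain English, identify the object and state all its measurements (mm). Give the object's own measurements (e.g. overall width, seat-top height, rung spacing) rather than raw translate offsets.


A fence section. Two 76×76 mm posts, 1777 mm tall, stand on the floor with a clear span of 1462 mm between their inner faces. Two horizontal rails of 76×92 mm section span the gap between the posts with their undersides at z = 266 mm and z = 1597 mm, flush with the posts' −y face. 7 pickets, each 91 mm wide, 17 mm thick and 1675 mm tall, are fixed to the +y face of the rails with their bottoms at z = 89 mm, spaced across the span with a 103 mm gap after the −x post and between neighbouring pickets, with 104 mm left before the +x post.


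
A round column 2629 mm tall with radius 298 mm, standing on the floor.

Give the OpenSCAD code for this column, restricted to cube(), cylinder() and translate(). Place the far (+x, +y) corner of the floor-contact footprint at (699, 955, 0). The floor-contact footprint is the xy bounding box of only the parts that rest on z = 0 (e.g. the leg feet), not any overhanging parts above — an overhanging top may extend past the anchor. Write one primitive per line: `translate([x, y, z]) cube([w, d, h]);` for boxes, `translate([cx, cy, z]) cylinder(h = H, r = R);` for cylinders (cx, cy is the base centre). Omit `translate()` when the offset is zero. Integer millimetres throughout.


translate([401, 657, 0]) cylinder(h = 2629, r = 298);


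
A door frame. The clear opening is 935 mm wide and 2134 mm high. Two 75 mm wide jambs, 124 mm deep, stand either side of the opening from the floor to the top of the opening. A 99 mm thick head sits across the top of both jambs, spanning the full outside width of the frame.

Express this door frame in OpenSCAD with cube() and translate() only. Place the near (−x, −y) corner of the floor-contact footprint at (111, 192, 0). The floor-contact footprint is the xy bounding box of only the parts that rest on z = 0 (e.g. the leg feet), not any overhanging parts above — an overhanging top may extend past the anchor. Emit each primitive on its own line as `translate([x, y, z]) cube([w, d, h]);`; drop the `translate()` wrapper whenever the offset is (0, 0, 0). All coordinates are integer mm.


translate([111, 192, 0]) cube([75, 124, 2134]);
translate([1121, 192, 0]) cube([75, 124, 2134]);
translate([111, 192, 2134]) cube([1085, 124, 99]);


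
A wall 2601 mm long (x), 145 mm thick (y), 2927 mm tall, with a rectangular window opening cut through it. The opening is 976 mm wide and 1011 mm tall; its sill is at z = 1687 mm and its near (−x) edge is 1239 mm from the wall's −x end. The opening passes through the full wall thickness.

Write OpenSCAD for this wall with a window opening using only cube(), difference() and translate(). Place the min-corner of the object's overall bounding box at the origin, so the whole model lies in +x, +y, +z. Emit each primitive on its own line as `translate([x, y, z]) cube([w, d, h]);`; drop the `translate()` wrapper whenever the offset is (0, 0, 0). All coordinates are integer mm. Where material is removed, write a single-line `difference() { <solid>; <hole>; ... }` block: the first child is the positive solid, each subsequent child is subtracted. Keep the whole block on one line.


difference() { cube([2601, 145, 2927]); translate([1239, 0, 1687]) cube([976, 145, 1011]); }


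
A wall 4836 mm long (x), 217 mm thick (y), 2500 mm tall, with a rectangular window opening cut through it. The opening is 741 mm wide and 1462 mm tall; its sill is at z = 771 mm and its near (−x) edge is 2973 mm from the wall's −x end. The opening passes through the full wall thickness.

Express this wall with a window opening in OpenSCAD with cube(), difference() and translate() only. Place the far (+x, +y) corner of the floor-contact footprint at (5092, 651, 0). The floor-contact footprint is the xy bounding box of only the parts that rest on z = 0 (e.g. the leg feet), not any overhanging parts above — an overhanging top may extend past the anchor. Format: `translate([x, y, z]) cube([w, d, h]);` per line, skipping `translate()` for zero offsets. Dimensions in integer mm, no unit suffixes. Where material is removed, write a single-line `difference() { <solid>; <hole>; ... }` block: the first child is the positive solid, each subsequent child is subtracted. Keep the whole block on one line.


difference() { translate([256, 434, 0]) cube([4836, 217, 2500]); translate([3229, 434, 771]) cube([741, 217, 1462]); }
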